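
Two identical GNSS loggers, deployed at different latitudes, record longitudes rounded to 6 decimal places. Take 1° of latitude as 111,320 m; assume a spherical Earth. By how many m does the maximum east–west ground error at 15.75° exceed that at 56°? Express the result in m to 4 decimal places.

0.0224 m

Rounding to 6 decimal places leaves the longitude within ±5e-07° of the true value.
At 15.75°: 5e-07° × 111320 × cos 15.75° = 5e-07 × 111320 × 0.9625 ≈ 0.05357 m.
Error at 56° = 5e-07° × 111320 × cos 56° ≈ 0.05566 × 0.5592 = 0.031125 m.
Difference: 0.05357 − 0.031125 = 0.022446 m.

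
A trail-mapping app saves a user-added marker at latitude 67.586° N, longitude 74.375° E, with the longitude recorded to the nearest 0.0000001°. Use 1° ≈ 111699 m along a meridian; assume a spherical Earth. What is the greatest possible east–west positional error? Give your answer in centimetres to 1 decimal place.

Rounding to 7 decimal places leaves the longitude within ±5e-08° of the true value.
At latitude 67.586° a degree of longitude spans 111699 m × cos 67.586° = 111699 × 0.3813 ≈ 42590.4 m.
So at most 5e-08° × 42590.4 ≈ 0.00212952 m east–west.
That is 0.00212952 m = 0.21295 cm.

0.2 centimetres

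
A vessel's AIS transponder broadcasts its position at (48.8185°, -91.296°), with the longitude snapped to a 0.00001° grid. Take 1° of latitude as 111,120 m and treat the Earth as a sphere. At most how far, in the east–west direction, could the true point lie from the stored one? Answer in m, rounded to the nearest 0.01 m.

0.37 m

With a 0.00001° grid the true value lies within half a step, ±0.00001°/2 = ±5e-06°, of the stored one.
Parallels shrink by cos φ, so at 48.8185° a degree of longitude is 111120 × 0.6584 ≈ 73166.6 m.
East–west error: 5e-06° × 73166.6 m/° ≈ 0.365833 m.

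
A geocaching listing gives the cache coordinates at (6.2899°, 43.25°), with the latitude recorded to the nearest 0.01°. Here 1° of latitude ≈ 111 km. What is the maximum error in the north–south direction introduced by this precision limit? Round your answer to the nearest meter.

555 meters

Rounding to 2 decimal places leaves the latitude within ±0.005° of the true value.
So the N–S error is at most 0.005 × 111000 = 555 m.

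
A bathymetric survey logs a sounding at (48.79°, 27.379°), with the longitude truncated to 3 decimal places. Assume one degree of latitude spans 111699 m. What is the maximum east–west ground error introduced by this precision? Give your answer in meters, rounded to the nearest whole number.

Truncating at 3 decimal places can drop up to a full unit in the last place, so the longitude may be off by as much as 0.001°.
At latitude 48.79° a degree of longitude spans 111699 m × cos 48.79° = 111699 × 0.6588 ≈ 73589.6 m.
Maximum E–W displacement: 0.001 × 73589.6 = 73.5896 m.

74 meters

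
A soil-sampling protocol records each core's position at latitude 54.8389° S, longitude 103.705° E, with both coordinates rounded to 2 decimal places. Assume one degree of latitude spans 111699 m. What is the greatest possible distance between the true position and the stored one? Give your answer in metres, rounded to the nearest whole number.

644 metres

Rounding to 2 decimal places leaves each coordinate within ±0.005° of the true value.
Latitude error → 0.005 × 111699 = 558.495 m along the meridian.
E–W at 54.8389°: 0.005° × 111699 × cos 54.8389° = 0.005 × 111699 × 0.5759 ≈ 321.625 m.
Worst case both components are at the extreme and orthogonal: √(558.495² + 321.625²) ≈ 644.484 m.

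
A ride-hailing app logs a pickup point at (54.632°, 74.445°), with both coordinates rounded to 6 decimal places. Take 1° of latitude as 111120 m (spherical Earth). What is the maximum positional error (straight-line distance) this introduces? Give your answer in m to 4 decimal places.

0.0642 m

Rounding to 6 decimal places leaves each coordinate within ±5e-07° of the true value.
N–S: 5e-07° × 111120 m/° = 0.05556 m.
E–W at 54.632°: 5e-07° × 111120 × cos 54.632° = 5e-07 × 111120 × 0.5788 ≈ 0.0321596 m.
Combining orthogonally: (0.05556² + 0.0321596²)^½ ≈ 0.0641962 m.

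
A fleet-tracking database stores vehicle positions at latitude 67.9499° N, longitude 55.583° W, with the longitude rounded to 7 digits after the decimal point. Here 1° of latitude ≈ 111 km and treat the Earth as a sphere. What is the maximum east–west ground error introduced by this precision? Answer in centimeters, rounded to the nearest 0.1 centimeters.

Rounding to 7 decimal places leaves the longitude within ±5e-08° of the true value.
One degree of longitude at 67.9499° is 111000 × cos 67.9499° ≈ 111000 × 0.3754 = 41671.3 m.
So at most 5e-08° × 41671.3 ≈ 0.00208357 m east–west.
That is 0.00208357 m = 0.20836 cm.

0.2 centimeters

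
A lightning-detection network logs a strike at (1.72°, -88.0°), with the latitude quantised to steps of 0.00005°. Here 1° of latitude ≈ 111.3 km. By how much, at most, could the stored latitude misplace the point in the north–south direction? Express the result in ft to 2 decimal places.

9.13 ft

With a 0.00005° grid the true value lies within half a step, ±0.00005°/2 = ±2.5e-05°, of the stored one.
Along the meridian that is 2.5e-05° × 111300 m/° = 2.7825 m.
Converting: 2.7825 m × 3.2808 ft/m ≈ 9.1289 ft.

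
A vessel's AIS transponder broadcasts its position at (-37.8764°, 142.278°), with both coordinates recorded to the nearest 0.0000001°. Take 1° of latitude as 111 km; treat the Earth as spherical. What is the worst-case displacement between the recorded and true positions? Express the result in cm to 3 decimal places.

Rounding to 7 decimal places leaves each coordinate within ±5e-08° of the true value.
N–S: 5e-08° × 111000 m/° = 0.00555 m.
East–west component at 37.8764°: 5e-08° × 111000 × cos 37.8764° ≈ 5e-08 × 87616.4 ≈ 0.00438082 m.
Combining orthogonally: (0.00555² + 0.00438082²)^½ ≈ 0.00707065 m.
That is 0.00707065 m = 0.70706 cm.

0.707 cm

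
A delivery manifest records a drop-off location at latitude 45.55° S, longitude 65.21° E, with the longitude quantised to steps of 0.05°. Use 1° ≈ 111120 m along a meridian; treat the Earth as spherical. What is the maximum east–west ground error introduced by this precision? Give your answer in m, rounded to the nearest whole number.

1945 m

With a 0.05° grid the true value lies within half a step, ±0.05°/2 = ±0.025°, of the stored one.
One degree of longitude at 45.55° is 111120 × cos 45.55° ≈ 111120 × 0.7003 = 77815.8 m.
East–west error: 0.025° × 77815.8 m/° ≈ 1945.4 m.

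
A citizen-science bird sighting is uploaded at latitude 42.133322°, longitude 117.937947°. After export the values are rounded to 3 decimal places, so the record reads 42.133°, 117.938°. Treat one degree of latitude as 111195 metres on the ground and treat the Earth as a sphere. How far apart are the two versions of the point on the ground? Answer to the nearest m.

36 m

Δlat = 42.133322 − 42.133 = +0.000322°; Δlon = 117.937947 − 117.938 = -0.000053°.
North–south shift: 0.000322 × 111195 = 35.8048 m.
E–W at 42.133°: -0.000053° × 111195 × cos 42.133° = -0.000053 × 111195 × 0.7416 ≈ -4.37044 m.
Distance: √(35.8048² + 4.37044²) ≈ 36.0705 m.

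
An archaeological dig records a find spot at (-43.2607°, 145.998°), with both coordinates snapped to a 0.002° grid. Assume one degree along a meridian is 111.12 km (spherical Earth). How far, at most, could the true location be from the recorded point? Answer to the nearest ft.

451 ft

With a 0.002° grid the true value lies within half a step, ±0.002°/2 = ±0.001°, of the stored one.
N–S: 0.001° × 111120 m/° = 111.12 m.
East–west component at 43.2607°: 0.001° × 111120 × cos 43.2607° ≈ 0.001 × 80922.4 ≈ 80.9224 m.
The two errors are perpendicular, so the maximum displacement is √(111.12² + 80.9224²) ≈ 137.463 m.
In feet: 137.463 m ÷ 0.3048 ≈ 450.99 ft.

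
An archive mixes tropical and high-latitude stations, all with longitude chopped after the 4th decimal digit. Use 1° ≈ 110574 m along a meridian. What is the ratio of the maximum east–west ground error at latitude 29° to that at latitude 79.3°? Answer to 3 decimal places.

4.711

Truncating at 4 decimal places can drop up to a full unit in the last place, so the longitude may be off by as much as 0.0001°.
At 29°: 0.0001° × 110574 × cos 29° = 0.0001 × 110574 × 0.8746 ≈ 9.671 m.
At 79.3°: 0.0001° × 110574 × cos 79.3° = 0.0001 × 110574 × 0.1857 ≈ 2.053 m.
Ratio: 9.671 / 2.053 = cos 29° / cos 79.3° ≈ 4.7107.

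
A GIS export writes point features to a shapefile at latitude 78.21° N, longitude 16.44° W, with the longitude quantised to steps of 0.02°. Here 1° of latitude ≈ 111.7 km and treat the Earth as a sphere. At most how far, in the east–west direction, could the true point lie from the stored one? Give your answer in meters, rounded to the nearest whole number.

With a 0.02° grid the true value lies within half a step, ±0.02°/2 = ±0.01°, of the stored one.
At latitude 78.21° a degree of longitude spans 111700 m × cos 78.21° = 111700 × 0.2043 ≈ 22823.1 m.
So at most 0.01° × 22823.1 ≈ 228.231 m east–west.

228 meters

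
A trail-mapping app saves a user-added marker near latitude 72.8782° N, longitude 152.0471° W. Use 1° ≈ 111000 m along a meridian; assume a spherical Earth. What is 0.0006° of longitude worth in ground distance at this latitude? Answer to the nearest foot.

At 72.8782° a degree of longitude is 111000 × cos 72.8782° ≈ 32678.8 m, so 0.0006° corresponds to 19.6073 m.
Converting: 19.6073 m × 3.2808 ft/m ≈ 64.328 ft.

64 feet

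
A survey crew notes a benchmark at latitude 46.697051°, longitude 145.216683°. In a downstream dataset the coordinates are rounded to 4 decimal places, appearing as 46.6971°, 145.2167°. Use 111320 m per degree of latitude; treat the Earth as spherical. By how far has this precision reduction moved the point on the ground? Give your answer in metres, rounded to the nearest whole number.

6 metres

Δlat = 46.697051 − 46.6971 = -0.000049°; Δlon = 145.216683 − 145.2167 = -0.000017°.
North–south shift: -0.000049 × 111320 = -5.45468 m.
East–west at this latitude: -0.000017° × 111320 × cos 46.6971° ≈ -0.000017 × 76349.4 = -1.29794 m.
Distance: √(5.45468² + 1.29794²) ≈ 5.60698 m.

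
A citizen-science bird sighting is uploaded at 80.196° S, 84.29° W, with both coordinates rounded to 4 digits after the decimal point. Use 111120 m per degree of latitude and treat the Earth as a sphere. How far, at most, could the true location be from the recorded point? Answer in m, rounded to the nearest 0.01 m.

Rounding to 4 decimal places leaves each coordinate within ±5e-05° of the true value.
N–S: 5e-05° × 111120 m/° = 5.556 m.
Longitude error → 5e-05 × 111120 × cos 80.196° = 5e-05 × 111120 × 0.1703 ≈ 0.946066 m.
The two errors are perpendicular, so the maximum displacement is √(5.556² + 0.946066²) ≈ 5.63597 m.

5.64 m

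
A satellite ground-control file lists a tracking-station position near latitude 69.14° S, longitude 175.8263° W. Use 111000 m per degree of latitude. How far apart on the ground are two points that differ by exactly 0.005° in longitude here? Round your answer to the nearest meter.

198 meters

At 69.14° a degree of longitude is 111000 × cos 69.14° ≈ 39525.5 m, so 0.005° corresponds to 197.628 m.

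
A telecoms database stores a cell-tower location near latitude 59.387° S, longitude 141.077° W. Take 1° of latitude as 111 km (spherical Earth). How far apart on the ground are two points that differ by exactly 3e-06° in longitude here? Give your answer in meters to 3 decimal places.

0.170 meters

One degree of longitude here spans 111000 × cos 59.387° = 111000 × 0.5092 ≈ 56525.3 m; 3e-06° of that is 0.169576 m.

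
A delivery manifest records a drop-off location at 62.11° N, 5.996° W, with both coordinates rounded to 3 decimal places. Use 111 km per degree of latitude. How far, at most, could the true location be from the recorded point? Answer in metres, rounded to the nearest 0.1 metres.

Rounding to 3 decimal places leaves each coordinate within ±0.0005° of the true value.
North–south component: 0.0005° × 111000 = 55.5 m.
E–W at 62.11°: 0.0005° × 111000 × cos 62.11° = 0.0005 × 111000 × 0.4678 ≈ 25.9615 m.
The two errors are perpendicular, so the maximum displacement is √(55.5² + 25.9615²) ≈ 61.2719 m.

61.3 metres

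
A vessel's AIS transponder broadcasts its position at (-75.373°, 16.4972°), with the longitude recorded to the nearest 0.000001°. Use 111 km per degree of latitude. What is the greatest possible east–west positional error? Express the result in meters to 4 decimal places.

Rounding to 6 decimal places leaves the longitude within ±5e-07° of the true value.
Parallels shrink by cos φ, so at 75.373° a degree of longitude is 111000 × 0.2525 ≈ 28030.3 m.
East–west error: 5e-07° × 28030.3 m/° ≈ 0.0140152 m.

0.0140 meters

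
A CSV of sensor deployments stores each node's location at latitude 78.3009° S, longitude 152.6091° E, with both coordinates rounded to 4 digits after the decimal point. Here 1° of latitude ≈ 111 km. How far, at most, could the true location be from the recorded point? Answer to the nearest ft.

Rounding to 4 decimal places leaves each coordinate within ±5e-05° of the true value.
North–south component: 5e-05° × 111000 = 5.55 m.
East–west component at 78.3009°: 5e-05° × 111000 × cos 78.3009° ≈ 5e-05 × 22507.7 ≈ 1.12538 m.
Combining orthogonally: (5.55² + 1.12538²)^½ ≈ 5.66295 m.
In feet: 5.66295 m ÷ 0.3048 ≈ 18.579 ft.

19 ft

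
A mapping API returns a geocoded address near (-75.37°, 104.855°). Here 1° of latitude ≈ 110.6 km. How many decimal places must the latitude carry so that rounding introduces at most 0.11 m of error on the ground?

One degree of latitude covers 110600 m.
Rounding to N decimal places gives at most 0.5 × 10⁻ᴺ degrees of error, i.e. 0.5 × 10⁻ᴺ × 110600 m.
Need 0.5 × 110600 × 10⁻ᴺ ≤ 0.11 → 10⁻ᴺ ≤ 1.989e-06, so N ≥ 5.70.
So 6 decimal places suffice (0.0553 m); 5 would allow up to 0.553 m.

6 decimal places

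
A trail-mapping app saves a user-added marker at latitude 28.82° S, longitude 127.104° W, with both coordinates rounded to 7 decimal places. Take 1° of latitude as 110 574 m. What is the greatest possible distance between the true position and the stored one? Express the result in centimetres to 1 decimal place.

Rounding to 7 decimal places leaves each coordinate within ±5e-08° of the true value.
North–south component: 5e-08° × 110574 = 0.0055287 m.
East–west component at 28.82°: 5e-08° × 110574 × cos 28.82° ≈ 5e-08 × 96878.1 ≈ 0.00484391 m.
Worst case both components are at the extreme and orthogonal: √(0.0055287² + 0.00484391²) ≈ 0.00735051 m.
That is 0.00735051 m = 0.73505 cm.

0.7 centimetres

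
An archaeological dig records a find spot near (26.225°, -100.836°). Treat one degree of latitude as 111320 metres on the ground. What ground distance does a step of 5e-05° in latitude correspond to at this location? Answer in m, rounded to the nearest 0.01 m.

5.57 m

5e-05° × 111320 m/° = 5.566 m.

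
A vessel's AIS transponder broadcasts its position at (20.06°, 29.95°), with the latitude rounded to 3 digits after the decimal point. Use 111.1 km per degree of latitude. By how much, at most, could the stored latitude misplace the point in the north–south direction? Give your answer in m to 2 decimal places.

Rounding to 3 decimal places leaves the latitude within ±0.0005° of the true value.
North–south distance: 0.0005° × 111100 m/° = 55.55 m.

55.55 m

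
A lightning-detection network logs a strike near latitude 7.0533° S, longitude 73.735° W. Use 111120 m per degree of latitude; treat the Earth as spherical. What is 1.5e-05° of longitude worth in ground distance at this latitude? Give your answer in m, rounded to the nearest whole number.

2 m

One degree of longitude here spans 111120 × cos 7.0533° = 111120 × 0.9924 ≈ 110279 m; 1.5e-05° of that is 1.65419 m.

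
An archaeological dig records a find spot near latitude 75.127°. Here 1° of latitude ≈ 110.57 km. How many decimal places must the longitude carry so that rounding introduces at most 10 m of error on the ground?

At 75.127° one degree of longitude covers 110570 × cos 75.127° ≈ 110570 × 0.2567 ≈ 28380.8 m.
Rounding to N decimal places gives at most 0.5 × 10⁻ᴺ degrees of error, i.e. 0.5 × 10⁻ᴺ × 28380.8 m.
Setting 14190.4 × 10⁻ᴺ ≤ 10 gives 10ᴺ ≥ 1419, i.e. N ≥ 3.15.
So 4 decimal places suffice (1.42 m); 3 would allow up to 14.2 m.

4 decimal places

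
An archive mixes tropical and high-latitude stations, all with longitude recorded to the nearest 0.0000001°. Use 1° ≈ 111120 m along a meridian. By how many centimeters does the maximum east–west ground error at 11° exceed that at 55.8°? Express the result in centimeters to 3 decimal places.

0.233 centimeters

Rounding to 7 decimal places leaves the longitude within ±5e-08° of the true value.
At 11°: 5e-08° × 111120 × cos 11° = 5e-08 × 111120 × 0.9816 ≈ 0.0054539 m.
At 55.8°: 5e-08° × 111120 × cos 55.8° = 5e-08 × 111120 × 0.5621 ≈ 0.0031229 m.
Difference: 0.0054539 − 0.0031229 = 0.002331 m.
That is 0.00233099 m = 0.2331 cm.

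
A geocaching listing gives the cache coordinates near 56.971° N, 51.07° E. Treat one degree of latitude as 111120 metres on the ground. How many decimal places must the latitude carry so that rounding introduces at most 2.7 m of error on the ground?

One degree of latitude covers 111120 m.
With N decimal places the half-ulp bound is 0.5·10⁻ᴺ°, or 0.5·10⁻ᴺ × 111120 m on the ground.
Setting 55560 × 10⁻ᴺ ≤ 2.7 gives 10ᴺ ≥ 2.058e+04, i.e. N ≥ 4.31.
N = 4 would give 5.56 m (too coarse); N = 5 gives 0.556 m ≤ 2.7 m.

5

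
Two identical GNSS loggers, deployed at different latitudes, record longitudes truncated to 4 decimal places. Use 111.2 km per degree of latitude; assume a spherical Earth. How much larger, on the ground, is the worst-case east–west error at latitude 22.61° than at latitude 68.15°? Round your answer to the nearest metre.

6 metres

Truncating at 4 decimal places can drop up to a full unit in the last place, so the longitude may be off by as much as 0.0001°.
Error at 22.61° = 0.0001° × 111200 × cos 22.61° ≈ 11.12 × 0.9231 = 10.265 m.
Error at 68.15° = 0.0001° × 111200 × cos 68.15° ≈ 11.12 × 0.3722 = 4.1386 m.
So the lower-latitude error exceeds the higher by 10.265 − 4.1386 = 6.1267 m.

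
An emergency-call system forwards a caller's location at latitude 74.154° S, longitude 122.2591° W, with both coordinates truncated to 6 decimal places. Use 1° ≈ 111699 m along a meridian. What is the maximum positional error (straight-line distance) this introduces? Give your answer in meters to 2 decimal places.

0.12 meters

Truncating at 6 decimal places can drop up to a full unit in the last place, so each coordinate may be off by as much as 1e-06°.
Latitude error → 1e-06 × 111699 = 0.111699 m along the meridian.
East–west component at 74.154°: 1e-06° × 111699 × cos 74.154° ≈ 1e-06 × 30499.7 ≈ 0.0304997 m.
Combining orthogonally: (0.111699² + 0.0304997²)^½ ≈ 0.115788 m.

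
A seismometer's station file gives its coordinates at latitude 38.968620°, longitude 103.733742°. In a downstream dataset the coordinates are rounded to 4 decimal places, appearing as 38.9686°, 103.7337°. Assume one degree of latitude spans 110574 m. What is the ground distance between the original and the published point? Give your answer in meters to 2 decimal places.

The latitude changed by +0.000020° and the longitude by +0.000042°.
N–S: 0.000020° × 110574 m/° = 2.21148 m.
E–W at 38.9686°: 0.000042° × 110574 × cos 38.9686° = 0.000042 × 110574 × 0.7775 ≈ 3.61075 m.
Distance: √(2.21148² + 3.61075²) ≈ 4.23417 m.

4.23 meters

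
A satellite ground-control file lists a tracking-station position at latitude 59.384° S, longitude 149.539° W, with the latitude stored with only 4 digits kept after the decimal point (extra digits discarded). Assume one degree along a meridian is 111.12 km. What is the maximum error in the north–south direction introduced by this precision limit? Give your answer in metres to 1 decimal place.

Truncating at 4 decimal places can drop up to a full unit in the last place, so the latitude may be off by as much as 0.0001°.
North–south distance: 0.0001° × 111120 m/° = 11.112 m.

11.1 metres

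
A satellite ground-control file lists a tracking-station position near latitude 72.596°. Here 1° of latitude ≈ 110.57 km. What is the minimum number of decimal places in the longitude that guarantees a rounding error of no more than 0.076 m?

6 decimal places

At 72.596° one degree of longitude covers 110570 × cos 72.596° ≈ 110570 × 0.2991 ≈ 33072.3 m.
With N decimal places the half-ulp bound is 0.5·10⁻ᴺ°, or 0.5·10⁻ᴺ × 33072.3 m on the ground.
Need 0.5 × 33072.3 × 10⁻ᴺ ≤ 0.076 → 10⁻ᴺ ≤ 4.596e-06, so N ≥ 5.34.
So 6 decimal places suffice (0.0165 m); 5 would allow up to 0.165 m.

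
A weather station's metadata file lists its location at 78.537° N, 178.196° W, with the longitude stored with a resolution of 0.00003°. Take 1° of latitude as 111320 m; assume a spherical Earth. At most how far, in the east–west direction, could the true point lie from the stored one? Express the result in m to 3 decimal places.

With a 0.00003° grid the true value lies within half a step, ±0.00003°/2 = ±1.5e-05°, of the stored one.
Parallels shrink by cos φ, so at 78.537° a degree of longitude is 111320 × 0.1987 ≈ 22123.2 m.
Maximum E–W displacement: 1.5e-05 × 22123.2 = 0.331848 m.

0.332 m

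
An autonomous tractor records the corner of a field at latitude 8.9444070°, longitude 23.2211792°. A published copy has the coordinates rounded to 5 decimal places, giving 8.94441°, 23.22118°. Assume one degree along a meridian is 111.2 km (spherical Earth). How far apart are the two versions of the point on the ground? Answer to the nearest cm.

The latitude changed by -0.0000030° and the longitude by -0.0000008°.
North–south shift: -0.0000030 × 111200 = -0.3336 m.
E–W at 8.94441°: -0.0000008° × 111200 × cos 8.94441° = -0.0000008 × 111200 × 0.9878 ≈ -0.0878782 m.
Hypotenuse of the two orthogonal shifts: √(0.3336² + 0.0878782²) = 0.34498 m.
That is 0.34498 m = 34.498 cm.

34 cm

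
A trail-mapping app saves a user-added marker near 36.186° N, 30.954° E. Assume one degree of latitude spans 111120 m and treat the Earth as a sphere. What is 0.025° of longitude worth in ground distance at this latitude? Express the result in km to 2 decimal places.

2.24 km

0.025° of longitude at 36.186° is 0.025 × 111120 × cos 36.186° ≈ 0.025 × 89685.5 = 2242.14 m.
That is 2242.14 m = 2.2421 km.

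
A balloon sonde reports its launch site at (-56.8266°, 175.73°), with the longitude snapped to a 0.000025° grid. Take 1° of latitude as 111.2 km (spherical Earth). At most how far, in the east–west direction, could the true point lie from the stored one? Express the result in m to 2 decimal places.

With a 0.000025° grid the true value lies within half a step, ±0.000025°/2 = ±1.25e-05°, of the stored one.
Parallels shrink by cos φ, so at 56.8266° a degree of longitude is 111200 × 0.5472 ≈ 60845.8 m.
Maximum E–W displacement: 1.25e-05 × 60845.8 = 0.760573 m.

0.76 m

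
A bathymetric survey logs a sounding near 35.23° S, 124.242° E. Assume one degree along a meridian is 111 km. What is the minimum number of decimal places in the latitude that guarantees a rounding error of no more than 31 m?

4

One degree of latitude covers 111000 m.
N decimal places → at most half a unit in the last place, 0.5 × 10⁻ᴺ° = 111000/2 × 10⁻ᴺ m.
Setting 55500 × 10⁻ᴺ ≤ 31 gives 10ᴺ ≥ 1790, i.e. N ≥ 3.25.
So 4 decimal places suffice (5.55 m); 3 would allow up to 55.5 m.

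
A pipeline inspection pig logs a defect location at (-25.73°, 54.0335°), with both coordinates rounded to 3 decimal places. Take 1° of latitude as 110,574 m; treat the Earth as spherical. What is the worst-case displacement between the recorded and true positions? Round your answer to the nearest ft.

244 ft

Rounding to 3 decimal places leaves each coordinate within ±0.0005° of the true value.
Latitude error → 0.0005 × 110574 = 55.287 m along the meridian.
E–W at 25.73°: 0.0005° × 110574 × cos 25.73° = 0.0005 × 110574 × 0.9008 ≈ 49.8053 m.
Worst case both components are at the extreme and orthogonal: √(55.287² + 49.8053²) ≈ 74.4125 m.
Converting: 74.4125 m × 3.2808 ft/m ≈ 244.14 ft.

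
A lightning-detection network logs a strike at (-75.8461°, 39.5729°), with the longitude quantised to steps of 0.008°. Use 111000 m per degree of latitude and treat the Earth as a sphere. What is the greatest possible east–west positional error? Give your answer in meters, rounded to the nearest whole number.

109 meters

With a 0.008° grid the true value lies within half a step, ±0.008°/2 = ±0.004°, of the stored one.
Parallels shrink by cos φ, so at 75.8461° a degree of longitude is 111000 × 0.2445 ≈ 27142.5 m.
East–west error: 0.004° × 27142.5 m/° ≈ 108.57 m.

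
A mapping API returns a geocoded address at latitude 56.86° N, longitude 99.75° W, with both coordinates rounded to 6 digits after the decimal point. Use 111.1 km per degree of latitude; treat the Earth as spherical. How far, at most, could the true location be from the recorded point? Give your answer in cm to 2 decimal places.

Rounding to 6 decimal places leaves each coordinate within ±5e-07° of the true value.
N–S: 5e-07° × 111100 m/° = 0.05555 m.
Longitude error → 5e-07 × 111100 × cos 56.86° = 5e-07 × 111100 × 0.5467 ≈ 0.0303684 m.
The two errors are perpendicular, so the maximum displacement is √(0.05555² + 0.0303684²) ≈ 0.0633091 m.
That is 0.0633091 m = 6.3309 cm.

6.33 cm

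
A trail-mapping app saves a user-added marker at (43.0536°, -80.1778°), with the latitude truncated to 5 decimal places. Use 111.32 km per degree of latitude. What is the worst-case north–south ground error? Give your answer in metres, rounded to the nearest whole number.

1 metres

Truncating at 5 decimal places can drop up to a full unit in the last place, so the latitude may be off by as much as 1e-05°.
Along the meridian that is 1e-05° × 111320 m/° = 1.1132 m.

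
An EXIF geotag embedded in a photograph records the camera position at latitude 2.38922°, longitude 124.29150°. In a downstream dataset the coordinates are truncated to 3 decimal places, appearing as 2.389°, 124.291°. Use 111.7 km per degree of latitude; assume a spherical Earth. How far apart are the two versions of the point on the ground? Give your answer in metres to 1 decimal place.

Δlat = 2.38922 − 2.389 = +0.00022°; Δlon = 124.29150 − 124.291 = +0.00050°.
N–S: 0.00022° × 111700 m/° = 24.574 m.
East–west at this latitude: 0.00050° × 111700 × cos 2.389° ≈ 0.00050 × 111603 = 55.8015 m.
Distance: √(24.574² + 55.8015²) ≈ 60.9728 m.

61.0 metres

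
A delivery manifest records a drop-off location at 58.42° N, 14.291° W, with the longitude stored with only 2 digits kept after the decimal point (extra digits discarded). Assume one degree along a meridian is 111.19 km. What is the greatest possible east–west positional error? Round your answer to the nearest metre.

Truncating at 2 decimal places can drop up to a full unit in the last place, so the longitude may be off by as much as 0.01°.
Parallels shrink by cos φ, so at 58.42° a degree of longitude is 111190 × 0.5237 ≈ 58228.9 m.
So at most 0.01° × 58228.9 ≈ 582.289 m east–west.

582 metres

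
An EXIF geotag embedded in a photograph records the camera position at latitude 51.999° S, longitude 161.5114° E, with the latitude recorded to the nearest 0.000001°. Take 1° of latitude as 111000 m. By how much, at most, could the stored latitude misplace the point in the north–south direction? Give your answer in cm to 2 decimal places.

5.55 cm

Rounding to 6 decimal places leaves the latitude within ±5e-07° of the true value.
Along the meridian that is 5e-07° × 111000 m/° = 0.0555 m.
That is 0.0555 m = 5.55 cm.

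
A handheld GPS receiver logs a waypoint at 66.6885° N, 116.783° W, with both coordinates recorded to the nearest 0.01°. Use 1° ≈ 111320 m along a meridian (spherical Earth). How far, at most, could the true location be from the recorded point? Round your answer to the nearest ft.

1964 ft

Rounding to 2 decimal places leaves each coordinate within ±0.005° of the true value.
North–south component: 0.005° × 111320 = 556.6 m.
Longitude error → 0.005 × 111320 × cos 66.6885° = 0.005 × 111320 × 0.3957 ≈ 220.263 m.
Worst case both components are at the extreme and orthogonal: √(556.6² + 220.263²) ≈ 598.598 m.
Converting: 598.598 m × 3.2808 ft/m ≈ 1963.9 ft.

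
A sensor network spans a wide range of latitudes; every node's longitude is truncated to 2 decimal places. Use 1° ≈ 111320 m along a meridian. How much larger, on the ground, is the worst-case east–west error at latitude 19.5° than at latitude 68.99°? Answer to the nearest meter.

650 meters

Truncating at 2 decimal places can drop up to a full unit in the last place, so the longitude may be off by as much as 0.01°.
At 19.5°: 0.01° × 111320 × cos 19.5° = 0.01 × 111320 × 0.9426 ≈ 1049.3 m.
At 68.99°: 0.01° × 111320 × cos 68.99° = 0.01 × 111320 × 0.3585 ≈ 399.12 m.
Difference: 1049.3 − 399.12 = 650.23 m.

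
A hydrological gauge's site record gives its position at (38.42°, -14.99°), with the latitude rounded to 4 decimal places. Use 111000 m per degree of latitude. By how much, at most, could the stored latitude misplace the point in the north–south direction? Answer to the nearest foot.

Rounding to 4 decimal places leaves the latitude within ±5e-05° of the true value.
Along the meridian that is 5e-05° × 111000 m/° = 5.55 m.
In feet: 5.55 m ÷ 0.3048 ≈ 18.209 ft.

18 feet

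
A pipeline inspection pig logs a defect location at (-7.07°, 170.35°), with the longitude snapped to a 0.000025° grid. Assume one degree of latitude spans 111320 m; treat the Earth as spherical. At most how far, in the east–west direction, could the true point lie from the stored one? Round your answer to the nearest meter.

1 meters

With a 0.000025° grid the true value lies within half a step, ±0.000025°/2 = ±1.25e-05°, of the stored one.
One degree of longitude at 7.07° is 111320 × cos 7.07° ≈ 111320 × 0.9924 = 110474 m.
So at most 1.25e-05° × 110474 ≈ 1.38092 m east–west.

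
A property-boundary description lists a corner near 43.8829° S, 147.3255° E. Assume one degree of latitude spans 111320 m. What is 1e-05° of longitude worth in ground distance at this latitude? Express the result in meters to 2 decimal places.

0.80 meters

At 43.8829° a degree of longitude is 111320 × cos 43.8829° ≈ 80234.8 m, so 1e-05° corresponds to 0.802348 m.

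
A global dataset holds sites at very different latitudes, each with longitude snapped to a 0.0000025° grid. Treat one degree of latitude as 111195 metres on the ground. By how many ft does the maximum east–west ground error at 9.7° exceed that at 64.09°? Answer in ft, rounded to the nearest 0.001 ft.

With a 0.0000025° grid the true value lies within half a step, ±0.0000025°/2 = ±1.25e-06°, of the stored one.
Error at 9.7° = 1.25e-06° × 111195 × cos 9.7° ≈ 0.13899 × 0.9857 = 0.13701 m.
Error at 64.09° = 1.25e-06° × 111195 × cos 64.09° ≈ 0.13899 × 0.4370 = 0.060735 m.
So the lower-latitude error exceeds the higher by 0.13701 − 0.060735 = 0.076272 m.
In feet: 0.0762721 m ÷ 0.3048 ≈ 0.25024 ft.

0.250 ft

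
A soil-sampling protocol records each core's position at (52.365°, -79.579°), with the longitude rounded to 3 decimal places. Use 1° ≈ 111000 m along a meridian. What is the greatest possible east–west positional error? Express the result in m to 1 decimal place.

Rounding to 3 decimal places leaves the longitude within ±0.0005° of the true value.
At latitude 52.365° a degree of longitude spans 111000 m × cos 52.365° = 111000 × 0.6106 ≈ 67779.8 m.
So at most 0.0005° × 67779.8 ≈ 33.8899 m east–west.

33.9 m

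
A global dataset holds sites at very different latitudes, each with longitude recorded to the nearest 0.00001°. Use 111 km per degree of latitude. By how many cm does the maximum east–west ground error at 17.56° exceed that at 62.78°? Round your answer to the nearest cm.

Rounding to 5 decimal places leaves the longitude within ±5e-06° of the true value.
At 17.56°: 5e-06° × 111000 × cos 17.56° = 5e-06 × 111000 × 0.9534 ≈ 0.52914 m.
Error at 62.78° = 5e-06° × 111000 × cos 62.78° ≈ 0.555 × 0.4574 = 0.25386 m.
Difference: 0.52914 − 0.25386 = 0.27528 m.
That is 0.275276 m = 27.528 cm.

28 cm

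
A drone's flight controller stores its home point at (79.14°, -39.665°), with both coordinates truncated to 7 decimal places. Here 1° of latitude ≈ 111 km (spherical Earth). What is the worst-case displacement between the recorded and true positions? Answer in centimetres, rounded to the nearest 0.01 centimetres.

Truncating at 7 decimal places can drop up to a full unit in the last place, so each coordinate may be off by as much as 1e-07°.
North–south component: 1e-07° × 111000 = 0.0111 m.
East–west component at 79.14°: 1e-07° × 111000 × cos 79.14° ≈ 1e-07 × 20913.5 ≈ 0.00209135 m.
The two errors are perpendicular, so the maximum displacement is √(0.0111² + 0.00209135²) ≈ 0.0112953 m.
That is 0.0112953 m = 1.1295 cm.

1.13 centimetres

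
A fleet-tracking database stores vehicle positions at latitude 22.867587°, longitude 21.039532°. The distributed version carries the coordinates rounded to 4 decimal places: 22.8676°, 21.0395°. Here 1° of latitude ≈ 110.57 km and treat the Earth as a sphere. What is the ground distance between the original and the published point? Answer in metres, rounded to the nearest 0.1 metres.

Δlat = 22.867587 − 22.8676 = -0.000013°; Δlon = 21.039532 − 21.0395 = +0.000032°.
N–S: -0.000013° × 110570 m/° = -1.43741 m.
East–west at this latitude: 0.000032° × 110570 × cos 22.8676° ≈ 0.000032 × 101880 = 3.26015 m.
Distance: √(1.43741² + 3.26015²) ≈ 3.56297 m.

3.6 metres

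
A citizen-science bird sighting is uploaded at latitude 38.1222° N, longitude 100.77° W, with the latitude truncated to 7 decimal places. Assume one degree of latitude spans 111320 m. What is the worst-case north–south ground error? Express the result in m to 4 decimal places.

Truncating at 7 decimal places can drop up to a full unit in the last place, so the latitude may be off by as much as 1e-07°.
Along the meridian that is 1e-07° × 111320 m/° = 0.011132 m.

0.0111 m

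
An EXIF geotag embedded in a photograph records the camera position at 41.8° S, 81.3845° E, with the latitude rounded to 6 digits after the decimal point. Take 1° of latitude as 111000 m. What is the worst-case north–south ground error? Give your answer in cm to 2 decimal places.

5.55 cm

Rounding to 6 decimal places leaves the latitude within ±5e-07° of the true value.
Along the meridian that is 5e-07° × 111000 m/° = 0.0555 m.
That is 0.0555 m = 5.55 cm.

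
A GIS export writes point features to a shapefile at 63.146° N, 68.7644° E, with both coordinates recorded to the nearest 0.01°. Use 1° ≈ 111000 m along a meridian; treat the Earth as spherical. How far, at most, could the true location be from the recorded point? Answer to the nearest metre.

609 metres

Rounding to 2 decimal places leaves each coordinate within ±0.005° of the true value.
Latitude error → 0.005 × 111000 = 555 m along the meridian.
E–W at 63.146°: 0.005° × 111000 × cos 63.146° = 0.005 × 111000 × 0.4517 ≈ 250.704 m.
Combining orthogonally: (555² + 250.704²)^½ ≈ 608.997 m.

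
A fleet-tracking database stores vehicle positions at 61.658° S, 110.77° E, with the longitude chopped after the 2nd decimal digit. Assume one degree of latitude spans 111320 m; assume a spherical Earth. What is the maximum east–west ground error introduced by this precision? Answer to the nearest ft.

1734 ft

Truncating at 2 decimal places can drop up to a full unit in the last place, so the longitude may be off by as much as 0.01°.
At latitude 61.658° a degree of longitude spans 111320 m × cos 61.658° = 111320 × 0.4747 ≈ 52847.3 m.
So at most 0.01° × 52847.3 ≈ 528.473 m east–west.
Converting: 528.473 m × 3.2808 ft/m ≈ 1733.8 ft.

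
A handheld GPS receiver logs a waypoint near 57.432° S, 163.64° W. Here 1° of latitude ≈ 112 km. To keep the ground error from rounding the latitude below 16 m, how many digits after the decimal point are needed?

One degree of latitude covers 112000 m.
N decimal places → at most half a unit in the last place, 0.5 × 10⁻ᴺ° = 112000/2 × 10⁻ᴺ m.
Need 0.5 × 112000 × 10⁻ᴺ ≤ 16 → 10⁻ᴺ ≤ 2.857e-04, so N ≥ 3.54.
So 4 decimal places suffice (5.6 m); 3 would allow up to 56 m.

4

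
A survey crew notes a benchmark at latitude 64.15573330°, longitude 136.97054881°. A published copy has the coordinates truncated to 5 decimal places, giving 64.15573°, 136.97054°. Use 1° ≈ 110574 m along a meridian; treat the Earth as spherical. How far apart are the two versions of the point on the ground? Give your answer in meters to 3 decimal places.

The latitude changed by +0.00000330° and the longitude by +0.00000881°.
North–south shift: 0.00000330 × 110574 = 0.364894 m.
East–west at this latitude: 0.00000881° × 110574 × cos 64.1557° ≈ 0.00000881 × 48202.1 = 0.424661 m.
Distance: √(0.364894² + 0.424661²) ≈ 0.559897 m.

0.560 meters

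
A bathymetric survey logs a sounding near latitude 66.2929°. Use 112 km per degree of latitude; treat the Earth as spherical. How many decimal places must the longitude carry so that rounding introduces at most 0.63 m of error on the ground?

At 66.2929° one degree of longitude covers 112000 × cos 66.2929° ≈ 112000 × 0.4021 ≈ 45030.9 m.
N decimal places → at most half a unit in the last place, 0.5 × 10⁻ᴺ° = 45030.9/2 × 10⁻ᴺ m.
Need 0.5 × 45030.9 × 10⁻ᴺ ≤ 0.63 → 10⁻ᴺ ≤ 2.798e-05, so N ≥ 4.55.
At 4 places the error can reach 2.25 m, but 5 places keeps it to 0.225 m.

5 decimal places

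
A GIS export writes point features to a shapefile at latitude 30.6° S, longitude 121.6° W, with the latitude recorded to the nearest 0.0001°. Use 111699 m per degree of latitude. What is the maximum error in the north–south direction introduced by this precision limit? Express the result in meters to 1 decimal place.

Rounding to 4 decimal places leaves the latitude within ±5e-05° of the true value.
North–south distance: 5e-05° × 111699 m/° = 5.58495 m.

5.6 meters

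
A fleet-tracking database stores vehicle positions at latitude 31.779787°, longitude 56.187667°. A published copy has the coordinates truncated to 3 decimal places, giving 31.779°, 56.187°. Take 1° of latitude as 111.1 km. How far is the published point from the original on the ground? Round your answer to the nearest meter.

108 meters

Δlat = 31.779787 − 31.779 = +0.000787°; Δlon = 56.187667 − 56.187 = +0.000667°.
North–south shift: 0.000787 × 111100 = 87.4357 m.
East–west at this latitude: 0.000667° × 111100 × cos 31.779° ≈ 0.000667 × 94444.5 = 62.9945 m.
Combined displacement = (87.4357² + 62.9945²)^½ ≈ 107.765 m.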